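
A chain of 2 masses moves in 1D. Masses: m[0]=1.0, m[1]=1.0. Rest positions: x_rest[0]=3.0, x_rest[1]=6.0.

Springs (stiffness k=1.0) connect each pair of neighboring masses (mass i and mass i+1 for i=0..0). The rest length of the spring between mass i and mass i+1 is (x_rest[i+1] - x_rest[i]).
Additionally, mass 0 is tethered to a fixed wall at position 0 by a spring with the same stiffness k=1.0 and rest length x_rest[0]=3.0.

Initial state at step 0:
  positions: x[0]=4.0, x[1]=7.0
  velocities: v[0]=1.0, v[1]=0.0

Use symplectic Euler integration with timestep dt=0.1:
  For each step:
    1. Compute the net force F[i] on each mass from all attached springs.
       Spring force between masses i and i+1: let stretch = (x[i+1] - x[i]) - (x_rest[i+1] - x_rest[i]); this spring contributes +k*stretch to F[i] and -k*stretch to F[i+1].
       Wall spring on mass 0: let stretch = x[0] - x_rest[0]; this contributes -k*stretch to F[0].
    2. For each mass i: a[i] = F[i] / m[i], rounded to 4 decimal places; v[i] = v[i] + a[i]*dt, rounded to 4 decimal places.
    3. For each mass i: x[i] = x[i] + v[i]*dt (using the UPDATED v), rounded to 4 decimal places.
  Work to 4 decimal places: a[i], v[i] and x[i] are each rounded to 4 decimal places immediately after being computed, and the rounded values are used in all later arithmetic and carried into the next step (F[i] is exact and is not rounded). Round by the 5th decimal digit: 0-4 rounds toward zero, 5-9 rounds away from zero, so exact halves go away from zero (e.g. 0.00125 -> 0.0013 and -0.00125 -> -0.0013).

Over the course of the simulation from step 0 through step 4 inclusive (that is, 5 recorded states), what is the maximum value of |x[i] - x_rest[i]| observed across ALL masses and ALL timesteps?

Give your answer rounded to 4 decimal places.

Step 0: x=[4.0000 7.0000] v=[1.0000 0.0000]
Step 1: x=[4.0900 7.0000] v=[0.9000 0.0000]
Step 2: x=[4.1682 7.0009] v=[0.7820 0.0090]
Step 3: x=[4.2331 7.0035] v=[0.6485 0.0257]
Step 4: x=[4.2833 7.0084] v=[0.5022 0.0487]
Max displacement = 1.2833

Answer: 1.2833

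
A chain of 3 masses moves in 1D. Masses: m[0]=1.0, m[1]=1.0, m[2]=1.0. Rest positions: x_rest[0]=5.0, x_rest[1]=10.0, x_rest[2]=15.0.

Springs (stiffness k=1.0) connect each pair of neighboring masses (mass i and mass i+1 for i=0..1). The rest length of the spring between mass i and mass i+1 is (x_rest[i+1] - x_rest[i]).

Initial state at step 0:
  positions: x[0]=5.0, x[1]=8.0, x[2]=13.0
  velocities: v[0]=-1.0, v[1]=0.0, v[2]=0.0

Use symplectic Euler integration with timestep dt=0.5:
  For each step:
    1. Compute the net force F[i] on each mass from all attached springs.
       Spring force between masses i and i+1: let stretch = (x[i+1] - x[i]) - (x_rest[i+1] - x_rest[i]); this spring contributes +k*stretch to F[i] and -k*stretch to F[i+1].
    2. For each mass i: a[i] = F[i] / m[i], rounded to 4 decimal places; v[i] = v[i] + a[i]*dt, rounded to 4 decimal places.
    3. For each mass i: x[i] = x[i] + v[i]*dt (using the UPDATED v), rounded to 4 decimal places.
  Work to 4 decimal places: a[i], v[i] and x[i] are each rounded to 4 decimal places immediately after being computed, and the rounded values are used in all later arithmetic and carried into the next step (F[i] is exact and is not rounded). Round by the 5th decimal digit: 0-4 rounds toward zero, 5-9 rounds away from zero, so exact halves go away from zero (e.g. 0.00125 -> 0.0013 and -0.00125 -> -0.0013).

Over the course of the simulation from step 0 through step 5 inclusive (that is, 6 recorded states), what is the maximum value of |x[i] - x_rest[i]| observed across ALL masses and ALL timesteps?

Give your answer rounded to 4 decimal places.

Step 0: x=[5.0000 8.0000 13.0000] v=[-1.0000 0.0000 0.0000]
Step 1: x=[4.0000 8.5000 13.0000] v=[-2.0000 1.0000 0.0000]
Step 2: x=[2.8750 9.0000 13.1250] v=[-2.2500 1.0000 0.2500]
Step 3: x=[2.0313 9.0000 13.4688] v=[-1.6875 0.0000 0.6875]
Step 4: x=[1.6797 8.3750 13.9454] v=[-0.7032 -1.2500 0.9531]
Step 5: x=[1.7520 7.4688 14.2794] v=[0.1445 -1.8125 0.6679]
Max displacement = 3.3203

Answer: 3.3203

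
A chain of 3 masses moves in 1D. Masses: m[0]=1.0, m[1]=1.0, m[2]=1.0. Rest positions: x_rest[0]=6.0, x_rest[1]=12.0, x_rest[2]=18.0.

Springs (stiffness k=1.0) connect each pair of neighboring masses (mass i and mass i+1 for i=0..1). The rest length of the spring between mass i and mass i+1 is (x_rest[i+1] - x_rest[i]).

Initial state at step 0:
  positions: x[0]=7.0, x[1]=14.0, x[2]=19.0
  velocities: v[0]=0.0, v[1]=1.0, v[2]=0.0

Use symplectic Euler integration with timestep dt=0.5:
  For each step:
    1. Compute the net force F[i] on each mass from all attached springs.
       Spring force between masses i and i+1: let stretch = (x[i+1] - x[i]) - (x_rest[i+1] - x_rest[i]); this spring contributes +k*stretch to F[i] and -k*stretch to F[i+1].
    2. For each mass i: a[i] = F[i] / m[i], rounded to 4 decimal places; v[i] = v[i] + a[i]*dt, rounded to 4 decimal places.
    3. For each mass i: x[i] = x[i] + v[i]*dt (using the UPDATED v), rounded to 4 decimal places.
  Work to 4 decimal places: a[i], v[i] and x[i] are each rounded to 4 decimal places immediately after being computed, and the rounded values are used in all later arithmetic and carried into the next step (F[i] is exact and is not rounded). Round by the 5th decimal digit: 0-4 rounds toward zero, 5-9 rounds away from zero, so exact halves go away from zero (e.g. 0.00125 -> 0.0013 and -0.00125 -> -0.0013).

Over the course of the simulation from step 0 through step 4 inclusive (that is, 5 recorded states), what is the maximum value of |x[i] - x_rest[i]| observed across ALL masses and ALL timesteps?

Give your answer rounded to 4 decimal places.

Answer: 2.3243

Derivation:
Step 0: x=[7.0000 14.0000 19.0000] v=[0.0000 1.0000 0.0000]
Step 1: x=[7.2500 14.0000 19.2500] v=[0.5000 0.0000 0.5000]
Step 2: x=[7.6875 13.6250 19.6875] v=[0.8750 -0.7500 0.8750]
Step 3: x=[8.1094 13.2813 20.1094] v=[0.8438 -0.6875 0.8438]
Step 4: x=[8.3243 13.3516 20.3243] v=[0.4298 0.1406 0.4298]
Max displacement = 2.3243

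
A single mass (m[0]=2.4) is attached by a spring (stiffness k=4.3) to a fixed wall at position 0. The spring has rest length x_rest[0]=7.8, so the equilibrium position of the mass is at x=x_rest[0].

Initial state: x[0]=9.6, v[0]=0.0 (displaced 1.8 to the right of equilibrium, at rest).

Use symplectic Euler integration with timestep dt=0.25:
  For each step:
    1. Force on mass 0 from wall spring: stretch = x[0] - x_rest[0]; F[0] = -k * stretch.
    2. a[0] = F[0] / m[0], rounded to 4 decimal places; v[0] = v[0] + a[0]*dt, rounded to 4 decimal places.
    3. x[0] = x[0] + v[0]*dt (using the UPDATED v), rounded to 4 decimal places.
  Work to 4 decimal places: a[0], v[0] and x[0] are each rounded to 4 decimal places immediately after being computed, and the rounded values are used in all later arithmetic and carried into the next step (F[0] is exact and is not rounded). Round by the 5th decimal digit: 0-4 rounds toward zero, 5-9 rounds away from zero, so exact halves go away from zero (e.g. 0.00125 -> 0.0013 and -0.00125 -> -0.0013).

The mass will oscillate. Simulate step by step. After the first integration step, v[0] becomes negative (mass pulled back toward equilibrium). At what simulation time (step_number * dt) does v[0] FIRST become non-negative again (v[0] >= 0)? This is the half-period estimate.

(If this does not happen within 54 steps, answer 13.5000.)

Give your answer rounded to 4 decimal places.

Step 0: x=[9.6000] v=[0.0000]
Step 1: x=[9.3984] v=[-0.8063]
Step 2: x=[9.0178] v=[-1.5223]
Step 3: x=[8.5009] v=[-2.0678]
Step 4: x=[7.9055] v=[-2.3818]
Step 5: x=[7.2982] v=[-2.4291]
Step 6: x=[6.7471] v=[-2.2043]
Step 7: x=[6.3139] v=[-1.7327]
Step 8: x=[6.0471] v=[-1.0671]
Step 9: x=[5.9766] v=[-0.2820]
Step 10: x=[6.1103] v=[0.5347]
First v>=0 after going negative at step 10, time=2.5000

Answer: 2.5000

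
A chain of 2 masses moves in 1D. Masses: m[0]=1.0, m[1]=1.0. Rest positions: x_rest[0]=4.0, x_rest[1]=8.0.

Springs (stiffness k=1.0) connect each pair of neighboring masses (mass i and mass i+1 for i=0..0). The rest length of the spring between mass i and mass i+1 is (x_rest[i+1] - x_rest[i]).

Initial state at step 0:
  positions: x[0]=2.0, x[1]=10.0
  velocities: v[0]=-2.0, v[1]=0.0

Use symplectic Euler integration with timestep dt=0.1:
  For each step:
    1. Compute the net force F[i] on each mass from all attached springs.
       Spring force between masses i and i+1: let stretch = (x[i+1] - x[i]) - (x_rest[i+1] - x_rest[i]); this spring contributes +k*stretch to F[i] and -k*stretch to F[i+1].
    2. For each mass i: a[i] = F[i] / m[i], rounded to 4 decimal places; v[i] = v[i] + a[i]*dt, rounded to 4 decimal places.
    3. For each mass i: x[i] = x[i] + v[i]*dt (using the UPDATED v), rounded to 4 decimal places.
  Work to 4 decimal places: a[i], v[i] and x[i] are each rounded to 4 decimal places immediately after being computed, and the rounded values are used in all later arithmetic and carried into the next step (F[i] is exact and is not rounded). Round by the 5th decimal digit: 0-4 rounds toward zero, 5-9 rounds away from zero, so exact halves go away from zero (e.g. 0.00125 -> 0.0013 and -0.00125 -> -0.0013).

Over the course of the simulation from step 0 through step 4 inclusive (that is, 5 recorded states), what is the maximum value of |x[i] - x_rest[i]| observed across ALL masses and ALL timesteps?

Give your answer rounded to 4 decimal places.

Step 0: x=[2.0000 10.0000] v=[-2.0000 0.0000]
Step 1: x=[1.8400 9.9600] v=[-1.6000 -0.4000]
Step 2: x=[1.7212 9.8788] v=[-1.1880 -0.8120]
Step 3: x=[1.6440 9.7560] v=[-0.7722 -1.2278]
Step 4: x=[1.6079 9.5921] v=[-0.3610 -1.6390]
Max displacement = 2.3921

Answer: 2.3921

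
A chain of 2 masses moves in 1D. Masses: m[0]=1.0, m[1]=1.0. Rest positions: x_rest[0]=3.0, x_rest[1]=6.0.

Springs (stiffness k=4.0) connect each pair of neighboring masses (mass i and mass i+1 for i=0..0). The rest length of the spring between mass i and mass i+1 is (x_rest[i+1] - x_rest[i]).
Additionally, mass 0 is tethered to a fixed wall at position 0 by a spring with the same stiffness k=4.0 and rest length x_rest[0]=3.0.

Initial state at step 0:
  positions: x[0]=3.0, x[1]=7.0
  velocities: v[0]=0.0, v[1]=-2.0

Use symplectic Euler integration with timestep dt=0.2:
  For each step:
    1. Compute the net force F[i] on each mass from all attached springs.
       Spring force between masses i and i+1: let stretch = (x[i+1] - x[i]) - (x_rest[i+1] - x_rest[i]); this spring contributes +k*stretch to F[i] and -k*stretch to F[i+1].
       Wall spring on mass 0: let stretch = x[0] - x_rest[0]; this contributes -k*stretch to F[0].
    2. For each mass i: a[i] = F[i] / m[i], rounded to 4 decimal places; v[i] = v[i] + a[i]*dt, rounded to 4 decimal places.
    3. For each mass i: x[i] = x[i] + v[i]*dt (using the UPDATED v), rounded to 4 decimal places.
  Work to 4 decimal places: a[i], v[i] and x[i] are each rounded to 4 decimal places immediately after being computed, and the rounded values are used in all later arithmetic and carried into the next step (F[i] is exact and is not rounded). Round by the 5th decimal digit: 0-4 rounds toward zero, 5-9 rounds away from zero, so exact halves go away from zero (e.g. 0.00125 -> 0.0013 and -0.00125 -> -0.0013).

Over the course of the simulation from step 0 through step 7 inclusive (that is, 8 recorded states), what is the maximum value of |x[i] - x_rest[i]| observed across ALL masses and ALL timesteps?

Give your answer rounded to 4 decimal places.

Answer: 1.2463

Derivation:
Step 0: x=[3.0000 7.0000] v=[0.0000 -2.0000]
Step 1: x=[3.1600 6.4400] v=[0.8000 -2.8000]
Step 2: x=[3.3392 5.8352] v=[0.8960 -3.0240]
Step 3: x=[3.3835 5.3110] v=[0.2214 -2.6208]
Step 4: x=[3.1948 4.9584] v=[-0.9434 -1.7628]
Step 5: x=[2.7771 4.8037] v=[-2.0884 -0.7737]
Step 6: x=[2.2393 4.8047] v=[-2.6888 0.0050]
Step 7: x=[1.7537 4.8752] v=[-2.4279 0.3527]
Max displacement = 1.2463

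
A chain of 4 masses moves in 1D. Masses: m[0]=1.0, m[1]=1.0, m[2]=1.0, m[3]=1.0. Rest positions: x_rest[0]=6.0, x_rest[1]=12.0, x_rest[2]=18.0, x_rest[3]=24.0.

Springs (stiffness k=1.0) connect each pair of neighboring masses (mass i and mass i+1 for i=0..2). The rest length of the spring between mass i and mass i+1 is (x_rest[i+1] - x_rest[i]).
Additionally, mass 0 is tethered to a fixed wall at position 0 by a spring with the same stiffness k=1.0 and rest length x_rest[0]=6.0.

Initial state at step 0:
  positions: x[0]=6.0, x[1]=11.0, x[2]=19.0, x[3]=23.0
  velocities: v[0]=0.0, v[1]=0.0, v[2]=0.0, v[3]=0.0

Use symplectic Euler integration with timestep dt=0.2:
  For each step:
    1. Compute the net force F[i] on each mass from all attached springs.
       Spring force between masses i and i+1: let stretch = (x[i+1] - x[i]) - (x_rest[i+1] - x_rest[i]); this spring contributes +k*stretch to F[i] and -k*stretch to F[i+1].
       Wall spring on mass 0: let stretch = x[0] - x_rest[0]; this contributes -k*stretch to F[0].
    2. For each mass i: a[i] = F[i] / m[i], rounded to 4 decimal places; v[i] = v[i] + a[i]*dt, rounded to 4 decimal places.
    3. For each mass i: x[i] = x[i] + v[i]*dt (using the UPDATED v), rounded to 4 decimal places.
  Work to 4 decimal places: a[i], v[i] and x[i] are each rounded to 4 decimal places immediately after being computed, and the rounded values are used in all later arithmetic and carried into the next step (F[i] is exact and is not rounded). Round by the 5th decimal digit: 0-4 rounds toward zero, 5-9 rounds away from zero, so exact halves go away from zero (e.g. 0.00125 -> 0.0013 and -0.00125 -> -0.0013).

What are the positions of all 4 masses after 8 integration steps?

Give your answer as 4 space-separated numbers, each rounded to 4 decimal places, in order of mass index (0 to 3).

Answer: 5.7144 12.6386 16.5064 24.3530

Derivation:
Step 0: x=[6.0000 11.0000 19.0000 23.0000] v=[0.0000 0.0000 0.0000 0.0000]
Step 1: x=[5.9600 11.1200 18.8400 23.0800] v=[-0.2000 0.6000 -0.8000 0.4000]
Step 2: x=[5.8880 11.3424 18.5408 23.2304] v=[-0.3600 1.1120 -1.4960 0.7520]
Step 3: x=[5.7987 11.6346 18.1412 23.4332] v=[-0.4467 1.4608 -1.9978 1.0141]
Step 4: x=[5.7108 11.9536 17.6931 23.6643] v=[-0.4393 1.5949 -2.2407 1.1557]
Step 5: x=[5.6442 12.2524 17.2542 23.8966] v=[-0.3329 1.4942 -2.1944 1.1615]
Step 6: x=[5.6162 12.4870 16.8809 24.1032] v=[-0.1401 1.1729 -1.8663 1.0330]
Step 7: x=[5.6384 12.6225 16.6208 24.2609] v=[0.1108 0.6775 -1.3006 0.7885]
Step 8: x=[5.7144 12.6386 16.5064 24.3530] v=[0.3799 0.0803 -0.5722 0.4605]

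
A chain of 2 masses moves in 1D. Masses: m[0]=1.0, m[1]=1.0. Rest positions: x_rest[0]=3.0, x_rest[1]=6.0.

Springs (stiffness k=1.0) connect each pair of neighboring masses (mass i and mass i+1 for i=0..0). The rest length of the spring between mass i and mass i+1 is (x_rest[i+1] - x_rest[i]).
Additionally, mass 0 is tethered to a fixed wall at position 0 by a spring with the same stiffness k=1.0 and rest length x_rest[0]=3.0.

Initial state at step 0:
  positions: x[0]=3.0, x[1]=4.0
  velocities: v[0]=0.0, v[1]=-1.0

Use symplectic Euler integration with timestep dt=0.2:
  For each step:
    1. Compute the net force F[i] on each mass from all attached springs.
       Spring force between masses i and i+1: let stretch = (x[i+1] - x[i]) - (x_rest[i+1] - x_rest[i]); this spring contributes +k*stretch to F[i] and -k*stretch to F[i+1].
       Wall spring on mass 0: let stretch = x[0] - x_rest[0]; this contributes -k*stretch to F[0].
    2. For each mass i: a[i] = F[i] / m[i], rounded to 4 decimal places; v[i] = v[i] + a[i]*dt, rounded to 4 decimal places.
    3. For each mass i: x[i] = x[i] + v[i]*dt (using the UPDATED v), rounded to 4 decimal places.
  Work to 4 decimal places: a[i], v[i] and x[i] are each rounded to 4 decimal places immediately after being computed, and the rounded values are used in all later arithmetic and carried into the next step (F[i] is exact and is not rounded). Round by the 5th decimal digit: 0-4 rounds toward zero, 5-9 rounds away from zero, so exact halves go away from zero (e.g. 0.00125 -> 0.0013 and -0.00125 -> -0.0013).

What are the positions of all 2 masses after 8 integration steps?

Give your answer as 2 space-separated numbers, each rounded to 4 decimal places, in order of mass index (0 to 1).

Step 0: x=[3.0000 4.0000] v=[0.0000 -1.0000]
Step 1: x=[2.9200 3.8800] v=[-0.4000 -0.6000]
Step 2: x=[2.7616 3.8416] v=[-0.7920 -0.1920]
Step 3: x=[2.5359 3.8800] v=[-1.1283 0.1920]
Step 4: x=[2.2626 3.9846] v=[-1.3667 0.5232]
Step 5: x=[1.9676 4.1404] v=[-1.4748 0.7788]
Step 6: x=[1.6808 4.3292] v=[-1.4338 0.9442]
Step 7: x=[1.4327 4.5321] v=[-1.2403 1.0145]
Step 8: x=[1.2513 4.7310] v=[-0.9070 0.9946]

Answer: 1.2513 4.7310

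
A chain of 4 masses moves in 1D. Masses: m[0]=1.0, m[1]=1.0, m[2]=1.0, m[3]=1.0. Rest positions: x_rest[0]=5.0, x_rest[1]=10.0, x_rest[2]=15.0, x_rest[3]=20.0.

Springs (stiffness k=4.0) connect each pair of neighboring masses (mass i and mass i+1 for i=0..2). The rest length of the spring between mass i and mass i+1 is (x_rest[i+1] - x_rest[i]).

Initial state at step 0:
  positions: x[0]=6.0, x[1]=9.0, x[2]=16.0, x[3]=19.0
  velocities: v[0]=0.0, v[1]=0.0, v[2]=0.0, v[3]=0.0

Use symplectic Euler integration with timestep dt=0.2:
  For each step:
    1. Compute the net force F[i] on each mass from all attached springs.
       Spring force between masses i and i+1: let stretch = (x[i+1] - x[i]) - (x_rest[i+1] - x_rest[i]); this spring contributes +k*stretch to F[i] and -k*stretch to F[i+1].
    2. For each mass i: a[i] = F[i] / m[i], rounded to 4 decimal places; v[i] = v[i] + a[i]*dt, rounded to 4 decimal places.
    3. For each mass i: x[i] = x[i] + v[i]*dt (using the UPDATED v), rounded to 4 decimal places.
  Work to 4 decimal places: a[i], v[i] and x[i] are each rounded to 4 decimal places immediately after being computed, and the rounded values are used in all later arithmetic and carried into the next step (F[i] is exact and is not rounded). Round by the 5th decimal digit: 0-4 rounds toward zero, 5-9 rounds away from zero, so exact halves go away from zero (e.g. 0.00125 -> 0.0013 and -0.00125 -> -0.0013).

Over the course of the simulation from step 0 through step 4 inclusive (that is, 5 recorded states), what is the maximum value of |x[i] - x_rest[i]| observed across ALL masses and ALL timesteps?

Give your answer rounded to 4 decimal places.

Step 0: x=[6.0000 9.0000 16.0000 19.0000] v=[0.0000 0.0000 0.0000 0.0000]
Step 1: x=[5.6800 9.6400 15.3600 19.3200] v=[-1.6000 3.2000 -3.2000 1.6000]
Step 2: x=[5.1936 10.5616 14.4384 19.8064] v=[-2.4320 4.6080 -4.6080 2.4320]
Step 3: x=[4.7661 11.2446 13.7554 20.2339] v=[-2.1376 3.4150 -3.4150 2.1376]
Step 4: x=[4.5751 11.2928 13.7072 20.4249] v=[-0.9548 0.2408 -0.2408 0.9548]
Max displacement = 1.2928

Answer: 1.2928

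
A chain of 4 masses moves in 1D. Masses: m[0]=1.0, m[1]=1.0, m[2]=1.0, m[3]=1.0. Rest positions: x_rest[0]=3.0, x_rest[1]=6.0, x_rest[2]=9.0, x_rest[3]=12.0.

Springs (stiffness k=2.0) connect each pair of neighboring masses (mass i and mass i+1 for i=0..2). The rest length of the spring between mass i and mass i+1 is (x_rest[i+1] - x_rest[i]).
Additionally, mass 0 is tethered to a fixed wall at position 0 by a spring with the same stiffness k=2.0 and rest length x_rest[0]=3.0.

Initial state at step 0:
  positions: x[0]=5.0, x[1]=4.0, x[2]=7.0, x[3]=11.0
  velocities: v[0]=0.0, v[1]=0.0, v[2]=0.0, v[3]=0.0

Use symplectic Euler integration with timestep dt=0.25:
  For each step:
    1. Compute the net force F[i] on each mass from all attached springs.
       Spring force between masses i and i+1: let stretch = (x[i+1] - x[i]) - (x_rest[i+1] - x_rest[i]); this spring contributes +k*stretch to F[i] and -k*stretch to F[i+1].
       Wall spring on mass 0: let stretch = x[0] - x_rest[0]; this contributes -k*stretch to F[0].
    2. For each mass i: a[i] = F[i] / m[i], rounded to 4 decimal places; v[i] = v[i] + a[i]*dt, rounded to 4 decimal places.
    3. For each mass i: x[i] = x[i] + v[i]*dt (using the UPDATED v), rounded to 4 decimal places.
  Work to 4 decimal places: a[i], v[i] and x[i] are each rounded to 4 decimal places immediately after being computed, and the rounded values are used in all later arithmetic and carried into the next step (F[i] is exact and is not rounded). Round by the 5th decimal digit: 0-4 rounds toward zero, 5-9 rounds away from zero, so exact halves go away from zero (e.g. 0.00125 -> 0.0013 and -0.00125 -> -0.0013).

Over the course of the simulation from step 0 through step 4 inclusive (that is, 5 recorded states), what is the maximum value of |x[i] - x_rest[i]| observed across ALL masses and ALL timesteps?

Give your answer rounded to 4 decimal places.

Step 0: x=[5.0000 4.0000 7.0000 11.0000] v=[0.0000 0.0000 0.0000 0.0000]
Step 1: x=[4.2500 4.5000 7.1250 10.8750] v=[-3.0000 2.0000 0.5000 -0.5000]
Step 2: x=[3.0000 5.2969 7.3906 10.6563] v=[-5.0000 3.1875 1.0625 -0.8750]
Step 3: x=[1.6621 6.0684 7.8027 10.4043] v=[-5.3516 3.0859 1.6485 -1.0079]
Step 4: x=[0.6672 6.5059 8.3233 10.2021] v=[-3.9795 1.7499 2.0822 -0.8087]
Max displacement = 2.3328

Answer: 2.3328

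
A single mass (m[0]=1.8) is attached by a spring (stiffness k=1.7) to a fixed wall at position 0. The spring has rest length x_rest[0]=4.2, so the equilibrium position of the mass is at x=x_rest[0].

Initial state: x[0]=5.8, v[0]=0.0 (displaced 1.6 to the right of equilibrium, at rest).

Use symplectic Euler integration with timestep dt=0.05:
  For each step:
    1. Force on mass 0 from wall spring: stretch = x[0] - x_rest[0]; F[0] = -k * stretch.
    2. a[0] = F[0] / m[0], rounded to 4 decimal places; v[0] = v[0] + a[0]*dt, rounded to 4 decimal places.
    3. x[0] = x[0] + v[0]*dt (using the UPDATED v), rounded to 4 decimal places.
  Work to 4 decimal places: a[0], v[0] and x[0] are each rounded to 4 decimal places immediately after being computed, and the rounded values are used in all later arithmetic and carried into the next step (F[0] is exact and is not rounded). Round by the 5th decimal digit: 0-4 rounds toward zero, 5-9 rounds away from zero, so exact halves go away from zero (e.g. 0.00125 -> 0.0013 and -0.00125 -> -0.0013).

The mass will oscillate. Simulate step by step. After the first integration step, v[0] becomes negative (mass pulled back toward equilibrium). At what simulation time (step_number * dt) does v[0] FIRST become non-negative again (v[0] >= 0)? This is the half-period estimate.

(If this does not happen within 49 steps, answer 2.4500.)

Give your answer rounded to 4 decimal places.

Step 0: x=[5.8000] v=[0.0000]
Step 1: x=[5.7962] v=[-0.0756]
Step 2: x=[5.7887] v=[-0.1510]
Step 3: x=[5.7774] v=[-0.2260]
Step 4: x=[5.7624] v=[-0.3005]
Step 5: x=[5.7437] v=[-0.3743]
Step 6: x=[5.7213] v=[-0.4472]
Step 7: x=[5.6954] v=[-0.5190]
Step 8: x=[5.6659] v=[-0.5896]
Step 9: x=[5.6330] v=[-0.6588]
Step 10: x=[5.5967] v=[-0.7265]
Step 11: x=[5.5571] v=[-0.7925]
Step 12: x=[5.5143] v=[-0.8566]
Step 13: x=[5.4684] v=[-0.9187]
Step 14: x=[5.4195] v=[-0.9786]
Step 15: x=[5.3677] v=[-1.0362]
Step 16: x=[5.3131] v=[-1.0913]
Step 17: x=[5.2559] v=[-1.1439]
Step 18: x=[5.1962] v=[-1.1938]
Step 19: x=[5.1342] v=[-1.2408]
Step 20: x=[5.0700] v=[-1.2849]
Step 21: x=[5.0037] v=[-1.3260]
Step 22: x=[4.9355] v=[-1.3640]
Step 23: x=[4.8656] v=[-1.3987]
Step 24: x=[4.7941] v=[-1.4301]
Step 25: x=[4.7212] v=[-1.4582]
Step 26: x=[4.6471] v=[-1.4828]
Step 27: x=[4.5719] v=[-1.5039]
Step 28: x=[4.4958] v=[-1.5215]
Step 29: x=[4.4190] v=[-1.5355]
Step 30: x=[4.3417] v=[-1.5458]
Step 31: x=[4.2641] v=[-1.5525]
Step 32: x=[4.1863] v=[-1.5555]
Step 33: x=[4.1086] v=[-1.5549]
Step 34: x=[4.0311] v=[-1.5506]
Step 35: x=[3.9540] v=[-1.5426]
Step 36: x=[3.8775] v=[-1.5310]
Step 37: x=[3.8017] v=[-1.5158]
Step 38: x=[3.7269] v=[-1.4970]
Step 39: x=[3.6532] v=[-1.4747]
Step 40: x=[3.5808] v=[-1.4489]
Step 41: x=[3.5098] v=[-1.4197]
Step 42: x=[3.4404] v=[-1.3871]
Step 43: x=[3.3728] v=[-1.3512]
Step 44: x=[3.3072] v=[-1.3121]
Step 45: x=[3.2437] v=[-1.2699]
Step 46: x=[3.1825] v=[-1.2247]
Step 47: x=[3.1237] v=[-1.1767]
Step 48: x=[3.0674] v=[-1.1259]
Step 49: x=[3.0138] v=[-1.0724]
v[0] did not become non-negative within 49 steps; using fallback time=2.4500

Answer: 2.4500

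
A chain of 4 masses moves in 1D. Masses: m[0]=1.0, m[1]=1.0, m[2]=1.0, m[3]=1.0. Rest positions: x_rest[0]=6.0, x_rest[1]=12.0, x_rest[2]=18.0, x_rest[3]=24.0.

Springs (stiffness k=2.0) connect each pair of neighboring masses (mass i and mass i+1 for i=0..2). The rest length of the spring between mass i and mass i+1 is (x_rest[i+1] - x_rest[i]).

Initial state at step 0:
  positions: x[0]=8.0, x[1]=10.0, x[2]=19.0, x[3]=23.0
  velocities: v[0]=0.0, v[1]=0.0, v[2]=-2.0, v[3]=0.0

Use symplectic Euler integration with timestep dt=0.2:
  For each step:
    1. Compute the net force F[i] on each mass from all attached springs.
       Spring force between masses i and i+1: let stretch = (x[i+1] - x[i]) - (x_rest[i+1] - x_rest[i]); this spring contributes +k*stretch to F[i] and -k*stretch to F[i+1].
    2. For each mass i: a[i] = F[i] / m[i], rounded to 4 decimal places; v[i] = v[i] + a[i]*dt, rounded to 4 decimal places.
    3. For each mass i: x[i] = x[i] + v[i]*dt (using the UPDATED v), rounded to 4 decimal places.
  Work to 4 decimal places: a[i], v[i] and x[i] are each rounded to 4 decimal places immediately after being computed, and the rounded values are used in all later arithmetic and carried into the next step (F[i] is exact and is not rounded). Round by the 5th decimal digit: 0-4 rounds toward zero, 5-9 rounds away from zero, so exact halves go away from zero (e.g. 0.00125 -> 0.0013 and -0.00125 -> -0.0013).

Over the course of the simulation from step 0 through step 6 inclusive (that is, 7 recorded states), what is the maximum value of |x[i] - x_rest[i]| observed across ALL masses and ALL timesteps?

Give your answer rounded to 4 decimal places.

Step 0: x=[8.0000 10.0000 19.0000 23.0000] v=[0.0000 0.0000 -2.0000 0.0000]
Step 1: x=[7.6800 10.5600 18.2000 23.1600] v=[-1.6000 2.8000 -4.0000 0.8000]
Step 2: x=[7.1104 11.5008 17.1856 23.4032] v=[-2.8480 4.7040 -5.0720 1.2160]
Step 3: x=[6.4120 12.5452 16.2138 23.6290] v=[-3.4918 5.2218 -4.8589 1.1290]
Step 4: x=[5.7243 13.3924 15.5417 23.7416] v=[-3.4385 4.2360 -3.3603 0.5629]
Step 5: x=[5.1700 13.7981 15.3537 23.6782] v=[-2.7713 2.0285 -0.9401 -0.3171]
Step 6: x=[4.8260 13.6380 15.7072 23.4288] v=[-1.7201 -0.8005 1.7675 -1.2469]
Max displacement = 2.6463

Answer: 2.6463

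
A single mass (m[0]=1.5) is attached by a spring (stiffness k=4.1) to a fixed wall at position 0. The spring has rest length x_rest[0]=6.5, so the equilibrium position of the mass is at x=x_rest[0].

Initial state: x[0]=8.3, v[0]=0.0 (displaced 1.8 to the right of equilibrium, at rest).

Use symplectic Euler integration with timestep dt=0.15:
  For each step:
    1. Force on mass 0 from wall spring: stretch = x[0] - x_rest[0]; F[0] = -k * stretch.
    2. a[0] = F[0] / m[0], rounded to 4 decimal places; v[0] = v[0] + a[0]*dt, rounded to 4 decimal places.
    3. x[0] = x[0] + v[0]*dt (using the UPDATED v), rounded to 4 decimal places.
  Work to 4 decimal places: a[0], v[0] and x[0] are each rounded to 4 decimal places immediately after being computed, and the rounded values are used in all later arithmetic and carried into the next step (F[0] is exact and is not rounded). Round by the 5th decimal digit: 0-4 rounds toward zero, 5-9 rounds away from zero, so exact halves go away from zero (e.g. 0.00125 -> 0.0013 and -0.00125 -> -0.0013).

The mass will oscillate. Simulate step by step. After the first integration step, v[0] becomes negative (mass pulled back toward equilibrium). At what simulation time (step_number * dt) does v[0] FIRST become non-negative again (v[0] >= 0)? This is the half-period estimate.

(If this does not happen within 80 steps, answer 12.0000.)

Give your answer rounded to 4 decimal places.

Answer: 1.9500

Derivation:
Step 0: x=[8.3000] v=[0.0000]
Step 1: x=[8.1893] v=[-0.7380]
Step 2: x=[7.9747] v=[-1.4306]
Step 3: x=[7.6694] v=[-2.0352]
Step 4: x=[7.2922] v=[-2.5147]
Step 5: x=[6.8663] v=[-2.8395]
Step 6: x=[6.4178] v=[-2.9897]
Step 7: x=[5.9744] v=[-2.9560]
Step 8: x=[5.5633] v=[-2.7405]
Step 9: x=[5.2098] v=[-2.3565]
Step 10: x=[4.9357] v=[-1.8275]
Step 11: x=[4.7578] v=[-1.1861]
Step 12: x=[4.6870] v=[-0.4718]
Step 13: x=[4.7277] v=[0.2715]
First v>=0 after going negative at step 13, time=1.9500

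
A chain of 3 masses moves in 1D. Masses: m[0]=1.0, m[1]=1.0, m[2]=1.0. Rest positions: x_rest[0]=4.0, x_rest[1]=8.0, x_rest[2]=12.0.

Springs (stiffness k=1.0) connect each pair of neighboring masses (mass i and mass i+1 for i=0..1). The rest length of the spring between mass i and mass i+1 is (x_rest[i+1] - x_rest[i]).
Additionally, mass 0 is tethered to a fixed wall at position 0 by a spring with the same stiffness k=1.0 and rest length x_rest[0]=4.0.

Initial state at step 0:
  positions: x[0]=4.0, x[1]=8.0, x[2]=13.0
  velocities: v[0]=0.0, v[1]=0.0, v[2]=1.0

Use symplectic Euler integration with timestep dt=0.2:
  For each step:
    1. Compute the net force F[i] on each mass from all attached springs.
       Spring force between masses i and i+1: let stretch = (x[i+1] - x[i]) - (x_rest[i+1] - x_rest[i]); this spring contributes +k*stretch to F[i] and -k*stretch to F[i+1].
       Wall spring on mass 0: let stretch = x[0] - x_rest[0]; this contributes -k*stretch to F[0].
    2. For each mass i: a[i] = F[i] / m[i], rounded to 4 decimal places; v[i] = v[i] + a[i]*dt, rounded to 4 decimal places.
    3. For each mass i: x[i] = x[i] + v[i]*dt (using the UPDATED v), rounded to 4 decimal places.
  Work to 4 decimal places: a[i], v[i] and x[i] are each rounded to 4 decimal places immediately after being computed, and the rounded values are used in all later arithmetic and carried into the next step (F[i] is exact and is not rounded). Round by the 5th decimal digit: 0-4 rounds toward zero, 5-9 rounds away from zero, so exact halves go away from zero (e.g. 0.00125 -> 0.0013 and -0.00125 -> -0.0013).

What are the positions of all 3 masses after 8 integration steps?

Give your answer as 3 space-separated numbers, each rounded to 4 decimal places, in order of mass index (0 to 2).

Answer: 4.2720 9.1302 13.1704

Derivation:
Step 0: x=[4.0000 8.0000 13.0000] v=[0.0000 0.0000 1.0000]
Step 1: x=[4.0000 8.0400 13.1600] v=[0.0000 0.2000 0.8000]
Step 2: x=[4.0016 8.1232 13.2752] v=[0.0080 0.4160 0.5760]
Step 3: x=[4.0080 8.2476 13.3443] v=[0.0320 0.6221 0.3456]
Step 4: x=[4.0237 8.4063 13.3696] v=[0.0783 0.7935 0.1263]
Step 5: x=[4.0537 8.5882 13.3563] v=[0.1501 0.9096 -0.0664]
Step 6: x=[4.1030 8.7795 13.3123] v=[0.2463 0.9563 -0.2200]
Step 7: x=[4.1752 8.9650 13.2470] v=[0.3610 0.9276 -0.3266]
Step 8: x=[4.2720 9.1302 13.1704] v=[0.4839 0.8260 -0.3830]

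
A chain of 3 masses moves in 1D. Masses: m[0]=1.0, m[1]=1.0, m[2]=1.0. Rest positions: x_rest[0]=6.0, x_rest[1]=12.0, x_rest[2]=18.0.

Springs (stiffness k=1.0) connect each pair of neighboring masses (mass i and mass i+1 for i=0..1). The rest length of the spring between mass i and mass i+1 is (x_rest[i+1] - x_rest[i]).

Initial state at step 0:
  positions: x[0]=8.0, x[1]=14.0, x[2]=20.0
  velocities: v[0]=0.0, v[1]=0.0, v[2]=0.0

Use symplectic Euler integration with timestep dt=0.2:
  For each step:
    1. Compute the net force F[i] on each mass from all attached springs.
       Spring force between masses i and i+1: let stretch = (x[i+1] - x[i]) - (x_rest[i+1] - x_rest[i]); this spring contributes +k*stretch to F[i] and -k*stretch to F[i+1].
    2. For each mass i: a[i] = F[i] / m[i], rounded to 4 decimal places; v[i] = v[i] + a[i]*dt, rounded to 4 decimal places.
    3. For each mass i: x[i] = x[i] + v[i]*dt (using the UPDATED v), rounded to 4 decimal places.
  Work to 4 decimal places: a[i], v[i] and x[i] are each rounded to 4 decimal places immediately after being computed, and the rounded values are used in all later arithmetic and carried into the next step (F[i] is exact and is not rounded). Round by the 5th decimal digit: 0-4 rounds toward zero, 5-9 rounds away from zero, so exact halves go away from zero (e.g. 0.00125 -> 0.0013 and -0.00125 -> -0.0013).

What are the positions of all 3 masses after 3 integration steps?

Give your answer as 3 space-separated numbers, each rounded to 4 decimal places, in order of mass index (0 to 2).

Step 0: x=[8.0000 14.0000 20.0000] v=[0.0000 0.0000 0.0000]
Step 1: x=[8.0000 14.0000 20.0000] v=[0.0000 0.0000 0.0000]
Step 2: x=[8.0000 14.0000 20.0000] v=[0.0000 0.0000 0.0000]
Step 3: x=[8.0000 14.0000 20.0000] v=[0.0000 0.0000 0.0000]

Answer: 8.0000 14.0000 20.0000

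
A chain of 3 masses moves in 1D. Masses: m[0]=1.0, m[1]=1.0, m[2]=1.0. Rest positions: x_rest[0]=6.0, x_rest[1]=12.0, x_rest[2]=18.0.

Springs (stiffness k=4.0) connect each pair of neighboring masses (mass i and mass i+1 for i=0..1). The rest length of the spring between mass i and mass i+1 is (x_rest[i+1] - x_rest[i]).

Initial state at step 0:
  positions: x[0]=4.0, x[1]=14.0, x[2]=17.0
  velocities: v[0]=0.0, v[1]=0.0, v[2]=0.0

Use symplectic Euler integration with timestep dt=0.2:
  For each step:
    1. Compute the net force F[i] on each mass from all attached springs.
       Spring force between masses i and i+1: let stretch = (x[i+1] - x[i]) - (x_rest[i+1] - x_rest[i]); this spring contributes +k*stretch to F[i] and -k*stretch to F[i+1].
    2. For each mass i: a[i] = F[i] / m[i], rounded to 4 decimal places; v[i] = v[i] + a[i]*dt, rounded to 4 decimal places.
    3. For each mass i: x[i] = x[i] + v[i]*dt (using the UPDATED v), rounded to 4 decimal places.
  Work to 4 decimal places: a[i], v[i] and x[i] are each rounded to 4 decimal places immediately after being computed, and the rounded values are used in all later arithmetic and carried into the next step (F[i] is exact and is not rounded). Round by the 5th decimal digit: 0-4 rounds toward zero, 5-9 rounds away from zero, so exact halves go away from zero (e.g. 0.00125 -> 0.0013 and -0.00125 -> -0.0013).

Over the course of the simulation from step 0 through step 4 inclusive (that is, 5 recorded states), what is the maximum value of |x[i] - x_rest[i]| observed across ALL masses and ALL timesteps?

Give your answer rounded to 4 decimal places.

Answer: 2.8184

Derivation:
Step 0: x=[4.0000 14.0000 17.0000] v=[0.0000 0.0000 0.0000]
Step 1: x=[4.6400 12.8800 17.4800] v=[3.2000 -5.6000 2.4000]
Step 2: x=[5.6384 11.1776 18.1840] v=[4.9920 -8.5120 3.5200]
Step 3: x=[6.5631 9.7100 18.7270] v=[4.6234 -7.3382 2.7149]
Step 4: x=[7.0313 9.1816 18.7873] v=[2.3409 -2.6421 0.3013]
Max displacement = 2.8184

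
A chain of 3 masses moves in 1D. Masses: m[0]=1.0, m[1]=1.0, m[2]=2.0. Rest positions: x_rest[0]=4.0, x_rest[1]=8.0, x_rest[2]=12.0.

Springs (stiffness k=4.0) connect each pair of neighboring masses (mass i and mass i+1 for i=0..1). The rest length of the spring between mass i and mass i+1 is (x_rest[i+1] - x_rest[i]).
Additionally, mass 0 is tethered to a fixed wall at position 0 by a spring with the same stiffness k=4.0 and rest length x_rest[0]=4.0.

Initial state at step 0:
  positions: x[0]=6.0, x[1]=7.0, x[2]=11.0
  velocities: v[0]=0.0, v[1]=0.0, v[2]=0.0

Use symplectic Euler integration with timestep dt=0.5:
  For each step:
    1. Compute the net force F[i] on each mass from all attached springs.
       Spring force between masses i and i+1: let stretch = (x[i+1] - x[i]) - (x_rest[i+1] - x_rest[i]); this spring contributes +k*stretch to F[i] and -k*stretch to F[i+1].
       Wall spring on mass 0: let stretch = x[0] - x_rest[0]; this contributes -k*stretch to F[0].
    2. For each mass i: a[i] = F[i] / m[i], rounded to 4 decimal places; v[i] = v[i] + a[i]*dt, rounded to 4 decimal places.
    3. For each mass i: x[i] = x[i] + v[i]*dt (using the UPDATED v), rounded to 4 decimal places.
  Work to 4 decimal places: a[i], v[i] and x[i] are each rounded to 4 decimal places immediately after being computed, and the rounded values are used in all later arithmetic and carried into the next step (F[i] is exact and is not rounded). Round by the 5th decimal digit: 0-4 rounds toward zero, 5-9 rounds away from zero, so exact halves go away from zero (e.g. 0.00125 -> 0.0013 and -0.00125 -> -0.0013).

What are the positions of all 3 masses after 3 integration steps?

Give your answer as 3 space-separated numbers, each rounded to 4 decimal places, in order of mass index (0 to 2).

Step 0: x=[6.0000 7.0000 11.0000] v=[0.0000 0.0000 0.0000]
Step 1: x=[1.0000 10.0000 11.0000] v=[-10.0000 6.0000 0.0000]
Step 2: x=[4.0000 5.0000 12.5000] v=[6.0000 -10.0000 3.0000]
Step 3: x=[4.0000 6.5000 12.2500] v=[0.0000 3.0000 -0.5000]

Answer: 4.0000 6.5000 12.2500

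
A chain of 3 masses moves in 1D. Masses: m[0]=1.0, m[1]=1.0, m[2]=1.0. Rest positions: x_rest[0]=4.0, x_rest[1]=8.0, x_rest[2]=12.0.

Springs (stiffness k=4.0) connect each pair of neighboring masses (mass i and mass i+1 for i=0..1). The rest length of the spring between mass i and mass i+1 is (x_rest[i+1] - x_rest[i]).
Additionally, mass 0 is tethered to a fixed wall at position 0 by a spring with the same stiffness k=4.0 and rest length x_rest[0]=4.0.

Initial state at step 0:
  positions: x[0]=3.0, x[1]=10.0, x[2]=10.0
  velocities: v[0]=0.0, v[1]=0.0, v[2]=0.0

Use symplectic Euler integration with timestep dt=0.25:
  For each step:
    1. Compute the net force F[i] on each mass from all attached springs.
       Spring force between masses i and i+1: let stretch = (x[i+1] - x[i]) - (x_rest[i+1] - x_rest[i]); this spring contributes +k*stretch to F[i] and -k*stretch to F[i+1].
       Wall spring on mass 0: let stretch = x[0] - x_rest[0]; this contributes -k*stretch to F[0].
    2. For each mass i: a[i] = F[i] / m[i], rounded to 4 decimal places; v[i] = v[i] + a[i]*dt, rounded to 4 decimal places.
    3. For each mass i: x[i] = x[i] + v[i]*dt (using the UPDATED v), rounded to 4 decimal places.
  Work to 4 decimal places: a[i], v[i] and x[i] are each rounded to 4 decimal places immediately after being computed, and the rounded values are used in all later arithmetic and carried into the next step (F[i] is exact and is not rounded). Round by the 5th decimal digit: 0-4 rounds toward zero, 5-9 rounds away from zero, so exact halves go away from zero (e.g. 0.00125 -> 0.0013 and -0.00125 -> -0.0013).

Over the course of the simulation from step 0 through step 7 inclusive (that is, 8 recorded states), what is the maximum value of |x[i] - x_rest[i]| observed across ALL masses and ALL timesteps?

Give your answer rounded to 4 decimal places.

Step 0: x=[3.0000 10.0000 10.0000] v=[0.0000 0.0000 0.0000]
Step 1: x=[4.0000 8.2500 11.0000] v=[4.0000 -7.0000 4.0000]
Step 2: x=[5.0625 6.1250 12.3125] v=[4.2500 -8.5000 5.2500]
Step 3: x=[5.1250 5.2813 13.0781] v=[0.2500 -3.3750 3.0625]
Step 4: x=[3.9453 6.3477 12.8945] v=[-4.7187 4.2655 -0.7343]
Step 5: x=[2.3799 8.4502 12.0742] v=[-6.2616 8.4099 -3.2811]
Step 6: x=[1.7371 9.9411 11.3479] v=[-2.5712 5.9636 -2.9051]
Step 7: x=[2.7110 9.7327 11.2699] v=[3.8957 -0.8336 -0.3119]
Max displacement = 2.7187

Answer: 2.7187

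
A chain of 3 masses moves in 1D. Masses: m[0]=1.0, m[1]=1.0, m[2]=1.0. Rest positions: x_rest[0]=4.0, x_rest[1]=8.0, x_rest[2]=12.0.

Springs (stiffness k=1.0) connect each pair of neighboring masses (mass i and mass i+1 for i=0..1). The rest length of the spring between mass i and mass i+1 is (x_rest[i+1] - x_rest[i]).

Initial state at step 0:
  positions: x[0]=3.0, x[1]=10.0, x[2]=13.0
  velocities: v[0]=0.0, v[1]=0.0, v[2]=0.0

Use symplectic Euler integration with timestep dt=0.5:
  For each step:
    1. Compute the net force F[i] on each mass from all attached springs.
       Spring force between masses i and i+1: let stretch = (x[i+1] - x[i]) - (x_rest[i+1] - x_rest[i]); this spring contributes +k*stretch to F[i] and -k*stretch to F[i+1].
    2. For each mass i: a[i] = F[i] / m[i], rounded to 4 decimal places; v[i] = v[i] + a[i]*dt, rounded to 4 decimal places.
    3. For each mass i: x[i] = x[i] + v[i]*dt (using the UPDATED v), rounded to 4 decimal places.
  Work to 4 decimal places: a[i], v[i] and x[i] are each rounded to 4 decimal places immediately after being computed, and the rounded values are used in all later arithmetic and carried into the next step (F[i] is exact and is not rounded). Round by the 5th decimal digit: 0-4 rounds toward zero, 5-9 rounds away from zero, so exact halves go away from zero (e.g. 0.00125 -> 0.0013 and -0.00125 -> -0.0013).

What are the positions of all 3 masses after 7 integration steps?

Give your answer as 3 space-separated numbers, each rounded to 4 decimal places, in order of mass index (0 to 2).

Answer: 4.8189 10.0087 11.1728

Derivation:
Step 0: x=[3.0000 10.0000 13.0000] v=[0.0000 0.0000 0.0000]
Step 1: x=[3.7500 9.0000 13.2500] v=[1.5000 -2.0000 0.5000]
Step 2: x=[4.8125 7.7500 13.4375] v=[2.1250 -2.5000 0.3750]
Step 3: x=[5.6094 7.1875 13.2031] v=[1.5938 -1.1250 -0.4688]
Step 4: x=[5.8009 7.7344 12.4648] v=[0.3829 1.0938 -1.4766]
Step 5: x=[5.4757 8.9806 11.5439] v=[-0.6504 2.4923 -1.8418]
Step 6: x=[5.0267 9.9914 10.9822] v=[-0.8980 2.0215 -1.1235]
Step 7: x=[4.8189 10.0087 11.1728] v=[-0.4157 0.0346 0.3811]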